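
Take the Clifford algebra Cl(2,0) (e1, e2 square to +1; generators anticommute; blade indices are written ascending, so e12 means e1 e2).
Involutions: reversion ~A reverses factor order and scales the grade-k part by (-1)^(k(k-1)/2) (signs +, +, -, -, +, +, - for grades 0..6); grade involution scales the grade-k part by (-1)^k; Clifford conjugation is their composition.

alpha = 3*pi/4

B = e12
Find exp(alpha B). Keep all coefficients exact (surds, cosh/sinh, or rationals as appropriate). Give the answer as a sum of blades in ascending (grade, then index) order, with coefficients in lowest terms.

B^2 = (1)^2*(e12)^2 = 1*(-1) = -1 (a basis 2-blade squares to minus the product of its generators' squares).
B^2 = -1 — B^2 < 0, so the exponential closes trigonometrically: l = 1, alpha*l = 3*pi/4, so exp(alpha B) = cos(3*pi/4) + (sin(3*pi/4)/1)*B = -sqrt(2)/2 + (sqrt(2)/2)*B.
Answer: -sqrt(2)/2 + sqrt(2)/2*e12


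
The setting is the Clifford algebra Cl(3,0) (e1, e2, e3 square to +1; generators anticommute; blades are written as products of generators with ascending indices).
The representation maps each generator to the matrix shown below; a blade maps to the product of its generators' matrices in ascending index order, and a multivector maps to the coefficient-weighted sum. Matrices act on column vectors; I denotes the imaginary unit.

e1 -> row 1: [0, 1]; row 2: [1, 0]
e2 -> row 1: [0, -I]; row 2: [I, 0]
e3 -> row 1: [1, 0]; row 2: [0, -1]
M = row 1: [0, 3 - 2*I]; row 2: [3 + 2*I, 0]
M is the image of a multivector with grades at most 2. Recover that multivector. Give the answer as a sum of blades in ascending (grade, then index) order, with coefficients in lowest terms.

Method: 1, rho(e1), rho(e2), rho(e3) form a trace-orthogonal basis of the 2x2 complex matrices (tr(X Y) = 2 if X = Y, else 0), so M = m0*1 + m1*rho(e1) + m2*rho(e2) + m3*rho(e3) with m0 = tr(M)/2 = 0, m1 = tr(M rho(e1))/2 = 3, m2 = tr(M rho(e2))/2 = 2, m3 = tr(M rho(e3))/2 = 0.
Multiplying table entries, the bivector images are rho(e1 e2) = I*rho(e3), rho(e1 e3) = -I*rho(e2), rho(e2 e3) = I*rho(e1); with real blade coefficients the real parts of m0..m3 are the coefficients of 1, e1, e2, e3 and the imaginary parts give the bivectors (e2 e3: Im m1, e1 e3: -Im m2, e1 e2: Im m3).
Answer: 3*e1 + 2*e2


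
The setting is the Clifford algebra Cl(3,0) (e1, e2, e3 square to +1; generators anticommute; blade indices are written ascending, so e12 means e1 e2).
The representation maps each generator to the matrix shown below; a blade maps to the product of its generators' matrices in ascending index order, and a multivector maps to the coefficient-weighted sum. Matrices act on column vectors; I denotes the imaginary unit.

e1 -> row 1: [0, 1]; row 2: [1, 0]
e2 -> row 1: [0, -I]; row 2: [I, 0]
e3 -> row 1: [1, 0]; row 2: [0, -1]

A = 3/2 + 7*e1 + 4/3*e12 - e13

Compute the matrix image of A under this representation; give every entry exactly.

Bivector images (products of the table entries): rho(e12) = rho(e1)rho(e2) = row 1: [I, 0]; row 2: [0, -I]; rho(e13) = rho(e1)rho(e3) = row 1: [0, -1]; row 2: [1, 0].
M = (3/2)*1 + (7)*rho(e1) + (4/3)*rho(e12) + (-1)*rho(e13), summed entrywise (1 is the identity matrix):
Answer: row 1: [3/2 + 4*I/3, 8]; row 2: [6, 3/2 - 4*I/3]


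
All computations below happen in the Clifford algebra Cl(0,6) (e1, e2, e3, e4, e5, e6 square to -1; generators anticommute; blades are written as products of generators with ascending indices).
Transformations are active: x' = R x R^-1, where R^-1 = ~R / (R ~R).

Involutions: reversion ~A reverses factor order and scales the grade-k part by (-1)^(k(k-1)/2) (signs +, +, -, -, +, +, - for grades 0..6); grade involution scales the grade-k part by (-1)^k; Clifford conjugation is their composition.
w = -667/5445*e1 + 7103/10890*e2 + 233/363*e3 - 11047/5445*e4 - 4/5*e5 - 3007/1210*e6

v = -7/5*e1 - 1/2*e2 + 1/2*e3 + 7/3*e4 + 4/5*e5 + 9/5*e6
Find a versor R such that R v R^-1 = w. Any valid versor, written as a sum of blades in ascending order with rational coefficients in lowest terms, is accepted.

Sketch: the shared square -5303/450 makes R = v + w = -1658/1089*e1 + 829/5445*e2 + 829/726*e3 + 1658/5445*e4 - 829/1210*e6 the natural versor; its sandwich fixes that direction, negates (v - w)/2, and sends v to w.
Answer: -1658/1089*e1 + 829/5445*e2 + 829/726*e3 + 1658/5445*e4 - 829/1210*e6


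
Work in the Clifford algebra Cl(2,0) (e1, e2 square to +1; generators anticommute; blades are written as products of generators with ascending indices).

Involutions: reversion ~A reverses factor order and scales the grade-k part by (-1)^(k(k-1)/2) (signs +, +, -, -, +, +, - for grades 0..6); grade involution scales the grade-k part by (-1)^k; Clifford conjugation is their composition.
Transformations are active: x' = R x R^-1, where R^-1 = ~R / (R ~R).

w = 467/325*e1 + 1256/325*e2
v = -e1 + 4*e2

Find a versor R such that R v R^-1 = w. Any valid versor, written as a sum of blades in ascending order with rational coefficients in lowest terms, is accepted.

Since q(v) = q(w) = 17, the sum R = v + w = 142/325*e1 + 2556/325*e2 does the job whenever invertible.
Answer: 142/325*e1 + 2556/325*e2


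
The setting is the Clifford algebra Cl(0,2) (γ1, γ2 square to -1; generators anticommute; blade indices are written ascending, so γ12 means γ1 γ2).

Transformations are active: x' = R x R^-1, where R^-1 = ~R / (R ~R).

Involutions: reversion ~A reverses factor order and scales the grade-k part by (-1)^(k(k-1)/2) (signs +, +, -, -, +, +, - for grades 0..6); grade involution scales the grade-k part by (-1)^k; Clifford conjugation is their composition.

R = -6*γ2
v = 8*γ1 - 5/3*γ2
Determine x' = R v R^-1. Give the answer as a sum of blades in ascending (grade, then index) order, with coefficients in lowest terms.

~R = -6*γ2, and R ~R = -36, so R^-1 = ~R / (-36).
R v = -10 + 48*γ12
Answer: -8*γ1 - 5/3*γ2


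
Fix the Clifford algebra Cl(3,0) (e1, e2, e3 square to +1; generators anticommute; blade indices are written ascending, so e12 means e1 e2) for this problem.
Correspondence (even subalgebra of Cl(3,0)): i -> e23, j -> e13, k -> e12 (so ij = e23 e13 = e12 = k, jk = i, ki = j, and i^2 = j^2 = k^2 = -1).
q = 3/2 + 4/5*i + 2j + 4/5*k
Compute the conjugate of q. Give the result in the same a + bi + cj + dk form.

In blades: q = 3/2 + 4/5*e12 + 2*e13 + 4/5*e23.
Quaternion conjugation is reversion on the even subalgebra: the scalar is fixed and every grade-2 blade flips sign, giving 3/2 - 4/5*e12 - 2*e13 - 4/5*e23; translating back:
Answer: 3/2 - 4/5*i - 2j - 4/5*k


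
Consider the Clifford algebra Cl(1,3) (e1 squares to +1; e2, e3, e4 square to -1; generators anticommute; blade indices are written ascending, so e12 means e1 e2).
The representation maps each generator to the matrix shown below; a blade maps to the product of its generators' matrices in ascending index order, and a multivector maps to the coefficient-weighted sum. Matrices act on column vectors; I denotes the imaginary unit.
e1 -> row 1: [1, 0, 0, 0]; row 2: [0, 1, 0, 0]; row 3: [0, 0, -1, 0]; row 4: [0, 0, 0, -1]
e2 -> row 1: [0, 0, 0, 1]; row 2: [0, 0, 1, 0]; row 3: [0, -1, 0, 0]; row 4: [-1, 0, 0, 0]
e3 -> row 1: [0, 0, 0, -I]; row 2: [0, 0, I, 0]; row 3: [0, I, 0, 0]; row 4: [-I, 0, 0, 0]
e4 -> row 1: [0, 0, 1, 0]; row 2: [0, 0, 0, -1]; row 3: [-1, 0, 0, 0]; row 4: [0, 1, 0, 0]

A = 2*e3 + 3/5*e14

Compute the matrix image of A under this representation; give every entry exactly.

Bivector images (products of the table entries): rho(e14) = rho(e1)rho(e4) = row 1: [0, 0, 1, 0]; row 2: [0, 0, 0, -1]; row 3: [1, 0, 0, 0]; row 4: [0, -1, 0, 0].
M = (2)*rho(e3) + (3/5)*rho(e14), summed entrywise:
Answer: row 1: [0, 0, 3/5, -2*I]; row 2: [0, 0, 2*I, -3/5]; row 3: [3/5, 2*I, 0, 0]; row 4: [-2*I, -3/5, 0, 0]


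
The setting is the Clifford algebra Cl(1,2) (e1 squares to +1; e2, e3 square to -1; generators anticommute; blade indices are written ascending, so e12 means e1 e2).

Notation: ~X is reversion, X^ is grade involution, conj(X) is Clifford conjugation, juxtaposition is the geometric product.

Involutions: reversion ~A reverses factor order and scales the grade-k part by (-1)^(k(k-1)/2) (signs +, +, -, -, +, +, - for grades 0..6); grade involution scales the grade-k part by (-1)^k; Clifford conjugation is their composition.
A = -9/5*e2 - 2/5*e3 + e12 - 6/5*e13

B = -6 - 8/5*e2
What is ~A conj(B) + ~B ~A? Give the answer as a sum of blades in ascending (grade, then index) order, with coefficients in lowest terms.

first term: 72/25 + 8/5*e1 + 54/5*e2 + 12/5*e3 + 6*e12 - 36/5*e13 + 16/25*e23 - 48/25*e123
second term: -72/25 + 8/5*e1 + 54/5*e2 + 12/5*e3 + 6*e12 - 36/5*e13 + 16/25*e23 + 48/25*e123
Answer: 16/5*e1 + 108/5*e2 + 24/5*e3 + 12*e12 - 72/5*e13 + 32/25*e23


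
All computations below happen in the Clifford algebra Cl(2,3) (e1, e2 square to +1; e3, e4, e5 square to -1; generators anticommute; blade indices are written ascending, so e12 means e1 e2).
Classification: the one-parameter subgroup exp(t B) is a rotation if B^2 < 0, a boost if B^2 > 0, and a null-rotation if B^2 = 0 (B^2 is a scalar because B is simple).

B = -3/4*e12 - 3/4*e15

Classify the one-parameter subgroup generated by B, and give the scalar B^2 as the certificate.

B^2 term by term: the squares give (-3/4)^2*(e12)^2 + (-3/4)^2*(e15)^2 = 9/16*(-1) + 9/16*(+1) = 0 (each basis 2-blade squares to minus the product of its generators' squares); cross terms between blades sharing an index anticommute and cancel. So B^2 = 0.
Answer: null-rotation, certificate B^2 = 0. Note: conjugating B changes its blade decomposition but never the scalar B^2 = 0, whose sign settles the classification.


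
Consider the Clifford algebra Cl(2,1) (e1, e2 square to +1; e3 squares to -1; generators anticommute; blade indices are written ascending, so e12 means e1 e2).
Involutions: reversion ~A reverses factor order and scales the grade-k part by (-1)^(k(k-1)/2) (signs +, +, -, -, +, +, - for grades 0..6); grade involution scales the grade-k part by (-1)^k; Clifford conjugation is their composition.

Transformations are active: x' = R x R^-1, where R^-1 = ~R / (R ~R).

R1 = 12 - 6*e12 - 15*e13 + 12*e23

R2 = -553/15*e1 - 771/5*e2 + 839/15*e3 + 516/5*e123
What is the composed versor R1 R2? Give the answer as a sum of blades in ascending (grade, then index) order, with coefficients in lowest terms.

Distribute over the terms of R1 (each basis-blade product reordered to ascending indices, repeated generators contracted through their squares):
(12) R2 = -2212/5*e1 - 9252/5*e2 + 3356/5*e3 + 6192/5*e123
(-6*e12) R2 = 4626/5*e1 - 1106/5*e2 + 3096/5*e3 - 1678/5*e123
(-15*e13) R2 = 839*e1 + 1548*e2 - 553*e3 - 2313*e123
(12*e23) R2 = 6192/5*e1 - 3356/5*e2 + 9252/5*e3 - 2212/5*e123
Summing the partial products and collecting blades:
Answer: 12801/5*e1 - 5974/5*e2 + 12939/5*e3 - 9263/5*e123


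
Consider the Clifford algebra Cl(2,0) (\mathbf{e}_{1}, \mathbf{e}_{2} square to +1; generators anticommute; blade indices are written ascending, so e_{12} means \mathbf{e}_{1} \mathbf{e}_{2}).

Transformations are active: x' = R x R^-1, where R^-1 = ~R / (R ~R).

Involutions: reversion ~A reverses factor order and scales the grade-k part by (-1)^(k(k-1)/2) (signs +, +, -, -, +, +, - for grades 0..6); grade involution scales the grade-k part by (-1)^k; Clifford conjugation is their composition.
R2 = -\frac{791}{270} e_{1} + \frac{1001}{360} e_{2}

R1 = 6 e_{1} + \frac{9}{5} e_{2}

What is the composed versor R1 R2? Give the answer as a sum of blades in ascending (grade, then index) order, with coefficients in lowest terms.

Distribute over the terms of R1 (each basis-blade product reordered to ascending indices, repeated generators contracted through their squares):
(6 e_{1}) R2 = -\frac{791}{45} + \frac{1001}{60} e_{12}
(\frac{9}{5} e_{2}) R2 = \frac{1001}{200} + \frac{791}{150} e_{12}
Summing the partial products and collecting blades:
Answer: -\frac{22631}{1800} + \frac{6587}{300} e_{12}


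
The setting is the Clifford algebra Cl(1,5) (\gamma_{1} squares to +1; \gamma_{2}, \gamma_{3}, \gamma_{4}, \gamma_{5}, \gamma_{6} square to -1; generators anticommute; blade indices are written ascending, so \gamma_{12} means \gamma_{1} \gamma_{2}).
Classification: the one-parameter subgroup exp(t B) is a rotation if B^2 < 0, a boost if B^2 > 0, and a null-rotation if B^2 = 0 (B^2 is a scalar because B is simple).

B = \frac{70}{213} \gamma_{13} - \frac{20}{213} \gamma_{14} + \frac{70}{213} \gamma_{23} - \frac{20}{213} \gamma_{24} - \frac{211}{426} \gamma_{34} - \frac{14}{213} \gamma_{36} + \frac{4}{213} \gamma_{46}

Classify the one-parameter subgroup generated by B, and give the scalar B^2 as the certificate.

B^2 term by term: the squares give (\frac{70}{213})^2*(\gamma_{13})^2 + (-\frac{20}{213})^2*(\gamma_{14})^2 + (\frac{70}{213})^2*(\gamma_{23})^2 + (-\frac{20}{213})^2*(\gamma_{24})^2 + (-\frac{211}{426})^2*(\gamma_{34})^2 + (-\frac{14}{213})^2*(\gamma_{36})^2 + (\frac{4}{213})^2*(\gamma_{46})^2 = \frac{4900}{45369}*(+1) + \frac{400}{45369}*(+1) + \frac{4900}{45369}*(-1) + \frac{400}{45369}*(-1) + \frac{44521}{181476}*(-1) + \frac{196}{45369}*(-1) + \frac{16}{45369}*(-1) = -\frac{1}{4} (each basis 2-blade squares to minus the product of its generators' squares); cross terms between blades sharing an index anticommute and cancel; the commuting (index-disjoint) pairs give grade-4 terms 2*c*c'*(blade product), which cancel blade by blade — \gamma_{1234}: \frac{2800}{45369} - \frac{2800}{45369} = 0; \gamma_{1346}: \frac{560}{45369} - \frac{560}{45369} = 0; \gamma_{2346}: \frac{560}{45369} - \frac{560}{45369} = 0 — confirming B is simple. So B^2 = -\frac{1}{4}.
Answer: rotation, certificate B^2 = -\frac{1}{4}. Check the certificate: B^2 = -\frac{1}{4}, and that sign is decisive whatever form B takes.


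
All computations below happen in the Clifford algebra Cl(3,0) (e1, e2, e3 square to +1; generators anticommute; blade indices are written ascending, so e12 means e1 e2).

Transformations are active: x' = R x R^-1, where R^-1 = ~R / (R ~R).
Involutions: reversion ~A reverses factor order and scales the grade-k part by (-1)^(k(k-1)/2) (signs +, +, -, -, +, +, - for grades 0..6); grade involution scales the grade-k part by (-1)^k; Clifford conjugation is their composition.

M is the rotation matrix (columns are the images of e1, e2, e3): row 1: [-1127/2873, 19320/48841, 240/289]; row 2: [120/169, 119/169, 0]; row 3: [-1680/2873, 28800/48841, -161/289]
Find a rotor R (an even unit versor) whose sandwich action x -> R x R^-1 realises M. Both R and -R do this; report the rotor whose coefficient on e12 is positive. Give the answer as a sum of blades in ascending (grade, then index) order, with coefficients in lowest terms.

Method: write R = a + b12*e12 + b13*e13 + b23*e23 with a^2 + b12^2 + b13^2 + b23^2 = 1 (so R^-1 = ~R). Expanding the columns R e_j ~R gives tr M = 4a^2 - 1 and, from the antisymmetric part, M21 - M12 = -4a*b12, M13 - M31 = 4a*b13, M32 - M23 = -4a*b23.
Here tr M = -11977/48841, so a^2 = (1 + tr M)/4 = 9216/48841 and a = ±96/221. Taking a = 96/221: M21 - M12 = 15360/48841, M13 - M31 = 69120/48841, M32 - M23 = 28800/48841, giving b12 = -40/221, b13 = 180/221, b23 = -75/221, i.e. R = 96/221 - 40/221*e12 + 180/221*e13 - 75/221*e23.
Its e12 coefficient is negative, so report the other preimage -R.
Answer: -96/221 + 40/221*e12 - 180/221*e13 + 75/221*e23. Sheet selection: the two-to-one cover makes ±R indistinguishable at the matrix level (trace -11977/48841), so uniqueness comes from the required sign on e12.


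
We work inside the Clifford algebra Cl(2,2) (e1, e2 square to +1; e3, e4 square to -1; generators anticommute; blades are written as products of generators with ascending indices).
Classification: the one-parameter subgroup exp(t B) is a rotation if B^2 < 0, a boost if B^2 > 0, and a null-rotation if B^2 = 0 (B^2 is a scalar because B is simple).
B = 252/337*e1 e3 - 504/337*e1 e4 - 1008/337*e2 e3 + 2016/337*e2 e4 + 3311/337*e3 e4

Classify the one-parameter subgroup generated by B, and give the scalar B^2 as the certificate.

B^2 term by term: the squares give (252/337)^2*(e1 e3)^2 + (-504/337)^2*(e1 e4)^2 + (-1008/337)^2*(e2 e3)^2 + (2016/337)^2*(e2 e4)^2 + (3311/337)^2*(e3 e4)^2 = 63504/113569*(+1) + 254016/113569*(+1) + 1016064/113569*(+1) + 4064256/113569*(+1) + 10962721/113569*(-1) = -49 (each basis 2-blade squares to minus the product of its generators' squares); cross terms between blades sharing an index anticommute and cancel; the commuting (index-disjoint) pairs give grade-4 terms 2*c*c'*(blade product), which cancel blade by blade — e1 e2 e3 e4: -1016064/113569 + 1016064/113569 = 0 — confirming B is simple. So B^2 = -49.
Answer: rotation, certificate B^2 = -49. Why this suffices: the scalar -49 survives any versor conjugation, so its sign alone determines the class however B is presented.


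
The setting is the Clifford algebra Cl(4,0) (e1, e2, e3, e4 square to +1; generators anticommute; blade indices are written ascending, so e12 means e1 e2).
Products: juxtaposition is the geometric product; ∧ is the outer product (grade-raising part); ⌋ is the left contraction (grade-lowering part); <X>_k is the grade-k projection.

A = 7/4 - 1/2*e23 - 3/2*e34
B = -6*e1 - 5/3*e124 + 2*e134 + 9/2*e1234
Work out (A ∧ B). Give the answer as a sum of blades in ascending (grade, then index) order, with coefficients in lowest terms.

step 1: -21/2*e1 + 3*e123 - 35/12*e124 + 25/2*e134 + 63/8*e1234
Answer: -21/2*e1 + 3*e123 - 35/12*e124 + 25/2*e134 + 63/8*e1234


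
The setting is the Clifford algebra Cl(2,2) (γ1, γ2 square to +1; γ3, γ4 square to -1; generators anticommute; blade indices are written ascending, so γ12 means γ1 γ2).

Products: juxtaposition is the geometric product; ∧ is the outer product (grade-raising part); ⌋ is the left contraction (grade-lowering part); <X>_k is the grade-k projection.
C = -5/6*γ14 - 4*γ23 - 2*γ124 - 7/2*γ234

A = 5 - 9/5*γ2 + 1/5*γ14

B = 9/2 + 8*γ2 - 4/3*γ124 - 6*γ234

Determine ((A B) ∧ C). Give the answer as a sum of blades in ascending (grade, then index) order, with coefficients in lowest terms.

step 1: 81/10 + 193/6*γ2 - 3/2*γ14 + 54/5*γ34 + 6/5*γ123 - 124/15*γ124 - 30*γ234
step 2: -27/4*γ14 - 162/5*γ23 + 1909/180*γ124 - 567/20*γ234 + 6*γ1234
Answer: -27/4*γ14 - 162/5*γ23 + 1909/180*γ124 - 567/20*γ234 + 6*γ1234


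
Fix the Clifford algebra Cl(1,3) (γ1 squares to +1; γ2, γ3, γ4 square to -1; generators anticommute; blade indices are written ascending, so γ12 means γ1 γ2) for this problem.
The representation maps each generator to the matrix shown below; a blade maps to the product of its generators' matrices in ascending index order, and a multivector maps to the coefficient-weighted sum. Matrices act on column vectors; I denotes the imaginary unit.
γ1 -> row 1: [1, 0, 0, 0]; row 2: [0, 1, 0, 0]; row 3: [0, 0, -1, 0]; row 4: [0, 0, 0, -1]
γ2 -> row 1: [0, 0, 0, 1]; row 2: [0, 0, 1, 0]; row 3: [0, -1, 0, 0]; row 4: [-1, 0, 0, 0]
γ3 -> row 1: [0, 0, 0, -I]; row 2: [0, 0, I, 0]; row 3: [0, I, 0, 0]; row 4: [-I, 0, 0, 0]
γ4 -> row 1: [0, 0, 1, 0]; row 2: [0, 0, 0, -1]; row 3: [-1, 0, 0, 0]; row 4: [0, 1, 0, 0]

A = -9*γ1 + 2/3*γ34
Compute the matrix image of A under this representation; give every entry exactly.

Bivector images (products of the table entries): rho(γ34) = rho(γ3)rho(γ4) = row 1: [0, -I, 0, 0]; row 2: [-I, 0, 0, 0]; row 3: [0, 0, 0, -I]; row 4: [0, 0, -I, 0].
M = (-9)*rho(γ1) + (2/3)*rho(γ34), summed entrywise:
Answer: row 1: [-9, -2*I/3, 0, 0]; row 2: [-2*I/3, -9, 0, 0]; row 3: [0, 0, 9, -2*I/3]; row 4: [0, 0, -2*I/3, 9]


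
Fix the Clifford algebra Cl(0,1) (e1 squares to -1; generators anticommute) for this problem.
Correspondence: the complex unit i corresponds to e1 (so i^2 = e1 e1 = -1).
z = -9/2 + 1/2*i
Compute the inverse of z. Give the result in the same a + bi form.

In blades: z = -9/2 + 1/2*e1.
With qbar = -9/2 - 1/2*e1 (scalar fixed, mapped units negated), z qbar = 41/2 (the sum of squared coefficients), so z^-1 = qbar / (41/2) = -9/41 - 1/41*e1; translating back:
Answer: -9/41 - 1/41*i


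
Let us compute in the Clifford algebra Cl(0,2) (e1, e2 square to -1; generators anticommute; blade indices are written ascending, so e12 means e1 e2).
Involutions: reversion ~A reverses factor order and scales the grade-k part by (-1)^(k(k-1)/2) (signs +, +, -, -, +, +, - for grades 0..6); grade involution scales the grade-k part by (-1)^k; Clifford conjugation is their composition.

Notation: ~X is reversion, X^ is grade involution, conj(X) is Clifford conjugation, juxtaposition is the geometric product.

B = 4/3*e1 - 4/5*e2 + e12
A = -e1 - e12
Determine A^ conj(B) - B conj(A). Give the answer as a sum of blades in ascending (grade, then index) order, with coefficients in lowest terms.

first term: 1/3 + 4/5*e1 + 7/3*e2 + 4/5*e12
second term: -7/3 - 4/5*e1 - 1/3*e2 + 4/5*e12
Answer: 8/3 + 8/5*e1 + 8/3*e2


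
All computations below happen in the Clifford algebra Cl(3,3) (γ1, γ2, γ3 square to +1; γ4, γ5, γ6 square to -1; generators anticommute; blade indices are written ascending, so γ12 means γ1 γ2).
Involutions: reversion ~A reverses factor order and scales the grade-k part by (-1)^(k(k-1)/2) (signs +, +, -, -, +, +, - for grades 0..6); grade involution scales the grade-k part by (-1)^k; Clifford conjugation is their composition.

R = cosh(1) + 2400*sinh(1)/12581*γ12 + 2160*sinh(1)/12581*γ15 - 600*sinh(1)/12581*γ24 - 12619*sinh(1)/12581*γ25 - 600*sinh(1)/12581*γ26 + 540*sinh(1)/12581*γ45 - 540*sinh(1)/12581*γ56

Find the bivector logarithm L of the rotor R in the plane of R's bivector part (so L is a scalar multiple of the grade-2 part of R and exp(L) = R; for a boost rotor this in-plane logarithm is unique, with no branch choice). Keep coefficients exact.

The scalar part of R is cosh(1), which determines |rapidity| via cosh; the sign lives in the bivector part, and pairing them (bivector part over sinh of the rapidity = the plane) gives the unique in-plane L = rapidity * plane.
Concretely: cosh(rapidity) = cosh(1) gives rapidity = ±1, and since rapidity/sinh(rapidity) is even the sign is immaterial: L = (rapidity/sinh(rapidity)) * <R>_2 = (1/sinh(1)) * <R>_2.
Answer: 2400/12581*γ12 + 2160/12581*γ15 - 600/12581*γ24 - 12619/12581*γ25 - 600/12581*γ26 + 540/12581*γ45 - 540/12581*γ56


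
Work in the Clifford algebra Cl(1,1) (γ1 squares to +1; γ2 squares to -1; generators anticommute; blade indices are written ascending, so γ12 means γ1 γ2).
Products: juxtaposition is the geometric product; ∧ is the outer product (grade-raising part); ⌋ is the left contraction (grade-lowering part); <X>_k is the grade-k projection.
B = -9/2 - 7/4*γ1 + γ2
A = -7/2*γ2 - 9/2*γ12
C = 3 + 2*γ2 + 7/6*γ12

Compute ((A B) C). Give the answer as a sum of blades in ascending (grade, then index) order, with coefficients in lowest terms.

step 1: 7/2 + 9/2*γ1 + 63/8*γ2 + 113/8*γ12
step 2: 539/48 - 89/16*γ1 + 287/8*γ2 + 1331/24*γ12
Answer: 539/48 - 89/16*γ1 + 287/8*γ2 + 1331/24*γ12


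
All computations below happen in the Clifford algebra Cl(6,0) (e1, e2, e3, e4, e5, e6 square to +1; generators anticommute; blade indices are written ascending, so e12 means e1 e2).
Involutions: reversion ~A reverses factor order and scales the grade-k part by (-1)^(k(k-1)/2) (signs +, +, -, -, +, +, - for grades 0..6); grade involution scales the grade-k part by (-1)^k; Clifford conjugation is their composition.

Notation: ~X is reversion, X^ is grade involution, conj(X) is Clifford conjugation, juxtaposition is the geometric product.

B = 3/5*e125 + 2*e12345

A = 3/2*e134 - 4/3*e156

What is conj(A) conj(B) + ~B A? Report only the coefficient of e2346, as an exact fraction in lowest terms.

first term: 3*e25 + 4/5*e26 + 9/10*e2345 - 8/3*e2346
second term: -3*e25 + 4/5*e26 - 9/10*e2345 - 8/3*e2346
Answer: -16/3


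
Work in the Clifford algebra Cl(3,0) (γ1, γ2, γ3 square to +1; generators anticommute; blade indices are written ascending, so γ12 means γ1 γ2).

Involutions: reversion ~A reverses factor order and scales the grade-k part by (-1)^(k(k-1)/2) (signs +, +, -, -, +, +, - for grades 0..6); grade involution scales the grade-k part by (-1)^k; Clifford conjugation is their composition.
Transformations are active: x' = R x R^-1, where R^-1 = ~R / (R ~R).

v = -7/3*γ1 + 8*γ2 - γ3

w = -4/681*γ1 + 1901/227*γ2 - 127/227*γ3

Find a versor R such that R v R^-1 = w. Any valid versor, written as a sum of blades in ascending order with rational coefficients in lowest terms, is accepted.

Why this works: both vectors square to 634/9, so q(v) = q(w) and R = v + w = -531/227*γ1 + 3717/227*γ2 - 354/227*γ3 carries v to w — its own direction survives, the complement (v - w)/2 flips.
Answer: -531/227*γ1 + 3717/227*γ2 - 354/227*γ3


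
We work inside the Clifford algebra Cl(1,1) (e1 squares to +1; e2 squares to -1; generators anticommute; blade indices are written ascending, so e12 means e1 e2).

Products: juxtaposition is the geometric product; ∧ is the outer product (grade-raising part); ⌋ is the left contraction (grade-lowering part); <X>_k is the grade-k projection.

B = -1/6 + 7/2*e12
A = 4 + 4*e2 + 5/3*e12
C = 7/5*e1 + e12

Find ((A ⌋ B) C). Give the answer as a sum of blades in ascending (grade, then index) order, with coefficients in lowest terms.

step 1: 31/6 + 14*e1 + 14*e12
step 2: 168/5 + 217/30*e1 - 28/5*e2 + 31/6*e12
Answer: 168/5 + 217/30*e1 - 28/5*e2 + 31/6*e12


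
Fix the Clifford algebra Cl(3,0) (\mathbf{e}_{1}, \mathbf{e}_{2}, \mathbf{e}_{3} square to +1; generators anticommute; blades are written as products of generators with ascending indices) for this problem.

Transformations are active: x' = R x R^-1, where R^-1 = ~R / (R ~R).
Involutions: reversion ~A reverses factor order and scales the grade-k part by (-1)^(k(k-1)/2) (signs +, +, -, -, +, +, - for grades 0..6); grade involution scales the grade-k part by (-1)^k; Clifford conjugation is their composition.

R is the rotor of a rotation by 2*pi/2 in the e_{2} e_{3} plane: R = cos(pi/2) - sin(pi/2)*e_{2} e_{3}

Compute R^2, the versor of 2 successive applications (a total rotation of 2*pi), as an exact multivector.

Half-angle bookkeeping: 2 applications in e_{2} e_{3} add up to rotor phase 2*pi/2 = \pi, so R^2 = cos(\pi) - sin(\pi)*e_{2} e_{3}.
cos(\pi) = -1 and sin(\pi) = 0, so R^2 = -1. The total rotation 2*pi is 1 full turn, so every vector returns to itself, yet the rotor is -1, on the OTHER sheet of the double cover (an odd number of 2*pi turns).
Answer: -1


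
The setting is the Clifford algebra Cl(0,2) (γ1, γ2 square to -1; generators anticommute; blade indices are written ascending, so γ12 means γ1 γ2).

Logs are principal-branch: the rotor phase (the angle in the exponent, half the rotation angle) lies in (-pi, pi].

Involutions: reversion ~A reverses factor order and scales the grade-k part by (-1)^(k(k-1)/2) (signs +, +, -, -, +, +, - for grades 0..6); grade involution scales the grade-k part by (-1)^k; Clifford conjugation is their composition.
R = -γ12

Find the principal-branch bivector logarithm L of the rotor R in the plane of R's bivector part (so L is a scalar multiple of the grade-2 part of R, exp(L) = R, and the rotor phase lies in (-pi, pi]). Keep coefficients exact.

The scalar part of R is 0, and that scalar determines the rotor phase on the principal branch; recovering the unit plane as bivector-part over sine of the phase gives L = phase * plane.
Concretely: cos(phase) = 0 gives phase = ±pi/2, and since phase/sin(phase) is even the sign is immaterial: L = (phase/sin(phase)) * <R>_2 = (pi/2) * <R>_2.
Answer: -pi/2*γ12


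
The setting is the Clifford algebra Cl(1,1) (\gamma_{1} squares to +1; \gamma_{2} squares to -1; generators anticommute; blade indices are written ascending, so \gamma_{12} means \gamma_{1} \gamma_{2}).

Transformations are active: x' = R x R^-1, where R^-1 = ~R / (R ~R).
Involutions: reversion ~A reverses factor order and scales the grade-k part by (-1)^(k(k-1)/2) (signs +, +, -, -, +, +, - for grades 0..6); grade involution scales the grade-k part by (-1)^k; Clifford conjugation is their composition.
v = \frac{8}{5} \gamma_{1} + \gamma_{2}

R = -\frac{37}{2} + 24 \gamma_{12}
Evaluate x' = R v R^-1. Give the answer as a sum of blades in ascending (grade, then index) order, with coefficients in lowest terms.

~R = -\frac{37}{2} - 24 \gamma_{12}, and R ~R = -\frac{935}{4}, so R^-1 = ~R / (-\frac{935}{4}).
R v = -\frac{268}{5} \gamma_{1} - \frac{569}{10} \gamma_{2}
Answer: -\frac{47144}{4675} \gamma_{1} - \frac{46781}{4675} \gamma_{2}


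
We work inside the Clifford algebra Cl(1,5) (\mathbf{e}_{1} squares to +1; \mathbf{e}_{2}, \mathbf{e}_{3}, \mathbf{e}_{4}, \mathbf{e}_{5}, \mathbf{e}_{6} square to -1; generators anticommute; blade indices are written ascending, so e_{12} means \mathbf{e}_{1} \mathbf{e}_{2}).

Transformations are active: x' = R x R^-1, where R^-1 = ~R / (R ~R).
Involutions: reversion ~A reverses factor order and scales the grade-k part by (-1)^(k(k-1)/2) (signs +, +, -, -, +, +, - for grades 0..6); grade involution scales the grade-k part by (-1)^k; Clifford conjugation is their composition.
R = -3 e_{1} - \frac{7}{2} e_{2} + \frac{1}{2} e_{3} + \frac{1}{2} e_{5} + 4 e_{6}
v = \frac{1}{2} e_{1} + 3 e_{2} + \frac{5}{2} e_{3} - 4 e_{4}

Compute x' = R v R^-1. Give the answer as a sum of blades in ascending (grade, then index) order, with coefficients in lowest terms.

~R = -3 e_{1} - \frac{7}{2} e_{2} + \frac{1}{2} e_{3} + \frac{1}{2} e_{5} + 4 e_{6}, and R ~R = -\frac{79}{4}, so R^-1 = ~R / (-\frac{79}{4}).
R v = \frac{31}{4} - \frac{29}{4} e_{12} - \frac{31}{4} e_{13} + 12 e_{14} - \frac{1}{4} e_{15} - 2 e_{16} - \frac{41}{4} e_{23} + 14 e_{24} - \frac{3}{2} e_{25} - 12 e_{26} - 2 e_{34} - \frac{5}{4} e_{35} - 10 e_{36} + 2 e_{45} + 16 e_{46}
Answer: \frac{293}{158} e_{1} - \frac{20}{79} e_{2} - \frac{457}{158} e_{3} + 4 e_{4} - \frac{31}{79} e_{5} - \frac{248}{79} e_{6}


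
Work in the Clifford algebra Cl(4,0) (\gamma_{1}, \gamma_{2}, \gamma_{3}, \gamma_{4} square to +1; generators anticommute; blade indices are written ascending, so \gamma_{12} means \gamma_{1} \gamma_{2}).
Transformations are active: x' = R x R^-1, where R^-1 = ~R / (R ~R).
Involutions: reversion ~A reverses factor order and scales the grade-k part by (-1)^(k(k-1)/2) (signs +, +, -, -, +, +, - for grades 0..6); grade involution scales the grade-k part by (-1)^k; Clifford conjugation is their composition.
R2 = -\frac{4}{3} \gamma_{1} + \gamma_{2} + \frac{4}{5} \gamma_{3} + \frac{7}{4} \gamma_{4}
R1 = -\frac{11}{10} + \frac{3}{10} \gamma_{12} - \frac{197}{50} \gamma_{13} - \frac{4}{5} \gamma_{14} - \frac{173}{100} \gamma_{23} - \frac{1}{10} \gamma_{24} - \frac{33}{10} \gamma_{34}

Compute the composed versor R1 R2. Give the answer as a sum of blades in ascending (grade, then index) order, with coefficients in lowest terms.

Distribute over the terms of R2 (each basis-blade product reordered to ascending indices, repeated generators contracted through their squares):
R1 (-\frac{4}{3} \gamma_{1}) = \frac{22}{15} \gamma_{1} + \frac{2}{5} \gamma_{2} - \frac{394}{75} \gamma_{3} - \frac{16}{15} \gamma_{4} + \frac{173}{75} \gamma_{123} + \frac{2}{15} \gamma_{124} + \frac{22}{5} \gamma_{134}
R1 (\gamma_{2}) = \frac{3}{10} \gamma_{1} - \frac{11}{10} \gamma_{2} + \frac{173}{100} \gamma_{3} + \frac{1}{10} \gamma_{4} + \frac{197}{50} \gamma_{123} + \frac{4}{5} \gamma_{124} - \frac{33}{10} \gamma_{234}
R1 (\frac{4}{5} \gamma_{3}) = -\frac{394}{125} \gamma_{1} - \frac{173}{125} \gamma_{2} - \frac{22}{25} \gamma_{3} + \frac{66}{25} \gamma_{4} + \frac{6}{25} \gamma_{123} + \frac{16}{25} \gamma_{134} + \frac{2}{25} \gamma_{234}
R1 (\frac{7}{4} \gamma_{4}) = -\frac{7}{5} \gamma_{1} - \frac{7}{40} \gamma_{2} - \frac{231}{40} \gamma_{3} - \frac{77}{40} \gamma_{4} + \frac{21}{40} \gamma_{124} - \frac{1379}{200} \gamma_{134} - \frac{1211}{400} \gamma_{234}
Summing the partial products and collecting blades:
Answer: -\frac{2089}{750} \gamma_{1} - \frac{2259}{1000} \gamma_{2} - \frac{6107}{600} \gamma_{3} - \frac{151}{600} \gamma_{4} + \frac{973}{150} \gamma_{123} + \frac{35}{24} \gamma_{124} - \frac{371}{200} \gamma_{134} - \frac{2499}{400} \gamma_{234}


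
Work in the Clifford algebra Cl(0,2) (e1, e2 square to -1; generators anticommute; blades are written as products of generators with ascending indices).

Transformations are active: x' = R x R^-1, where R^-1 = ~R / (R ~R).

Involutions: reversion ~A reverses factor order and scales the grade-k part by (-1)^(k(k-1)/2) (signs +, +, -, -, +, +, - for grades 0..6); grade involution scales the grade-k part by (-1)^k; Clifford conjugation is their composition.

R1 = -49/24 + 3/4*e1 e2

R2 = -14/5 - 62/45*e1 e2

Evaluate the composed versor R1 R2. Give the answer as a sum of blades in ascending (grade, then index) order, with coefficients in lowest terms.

Distribute over the terms of R1 (each basis-blade product reordered to ascending indices, repeated generators contracted through their squares):
(-49/24) R2 = 343/60 + 1519/540*e1 e2
(3/4*e1 e2) R2 = 31/30 - 21/10*e1 e2
Summing the partial products and collecting blades:
Answer: 27/4 + 77/108*e1 e2


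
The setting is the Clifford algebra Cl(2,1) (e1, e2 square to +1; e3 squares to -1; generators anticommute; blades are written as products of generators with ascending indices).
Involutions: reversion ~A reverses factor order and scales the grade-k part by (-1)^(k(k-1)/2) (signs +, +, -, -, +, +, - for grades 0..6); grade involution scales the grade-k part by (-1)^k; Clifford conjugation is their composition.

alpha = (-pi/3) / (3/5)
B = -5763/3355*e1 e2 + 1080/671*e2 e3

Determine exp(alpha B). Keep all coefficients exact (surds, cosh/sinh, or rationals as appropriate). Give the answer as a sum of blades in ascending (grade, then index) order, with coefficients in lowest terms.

B^2 term by term: the squares give (-5763/3355)^2*(e1 e2)^2 + (1080/671)^2*(e2 e3)^2 = 33212169/11256025*(-1) + 1166400/450241*(+1) = -9/25 (each basis 2-blade squares to minus the product of its generators' squares); cross terms between blades sharing an index anticommute and cancel. So B^2 = -9/25.
B^2 = -9/25 — since the square is negative, the closed form is circular: l = 3/5, alpha*l = -pi/3, so exp(alpha B) = cos(-pi/3) + (sin(-pi/3)/(3/5))*B = 1/2 + (-5*sqrt(3)/6)*B.
Answer: 1/2 + 1921*sqrt(3)/1342*e1 e2 - 900*sqrt(3)/671*e2 e3


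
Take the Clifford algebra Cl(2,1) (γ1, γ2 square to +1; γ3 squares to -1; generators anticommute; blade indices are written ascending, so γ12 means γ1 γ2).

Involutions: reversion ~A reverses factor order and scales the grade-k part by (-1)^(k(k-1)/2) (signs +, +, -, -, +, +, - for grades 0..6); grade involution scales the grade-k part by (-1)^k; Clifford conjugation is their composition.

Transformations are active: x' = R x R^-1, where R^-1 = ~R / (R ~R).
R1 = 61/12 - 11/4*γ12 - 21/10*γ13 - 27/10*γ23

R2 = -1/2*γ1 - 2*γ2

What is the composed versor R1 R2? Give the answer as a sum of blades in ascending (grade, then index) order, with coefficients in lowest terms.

Distribute over the terms of R2 (each basis-blade product reordered to ascending indices, repeated generators contracted through their squares):
R1 (-1/2*γ1) = -61/24*γ1 - 11/8*γ2 - 21/20*γ3 + 27/20*γ123
R1 (-2*γ2) = 11/2*γ1 - 61/6*γ2 - 27/5*γ3 - 21/5*γ123
Summing the partial products and collecting blades:
Answer: 71/24*γ1 - 277/24*γ2 - 129/20*γ3 - 57/20*γ123


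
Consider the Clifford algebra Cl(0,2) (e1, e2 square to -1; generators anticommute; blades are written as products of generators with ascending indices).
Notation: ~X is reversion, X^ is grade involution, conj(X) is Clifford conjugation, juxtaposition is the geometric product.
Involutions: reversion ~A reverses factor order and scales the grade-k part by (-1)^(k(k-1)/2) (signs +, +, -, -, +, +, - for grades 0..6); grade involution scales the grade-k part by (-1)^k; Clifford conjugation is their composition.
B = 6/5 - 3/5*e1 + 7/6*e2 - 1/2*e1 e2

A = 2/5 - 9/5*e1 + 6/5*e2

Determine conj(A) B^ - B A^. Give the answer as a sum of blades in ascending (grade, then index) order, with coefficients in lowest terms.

first term: -2 + 3*e1 - 151/150*e2 - 79/50*e1 e2
second term: 74/25 + 33/25*e1 - 281/150*e2 - 79/50*e1 e2
Answer: -124/25 + 42/25*e1 + 13/15*e2


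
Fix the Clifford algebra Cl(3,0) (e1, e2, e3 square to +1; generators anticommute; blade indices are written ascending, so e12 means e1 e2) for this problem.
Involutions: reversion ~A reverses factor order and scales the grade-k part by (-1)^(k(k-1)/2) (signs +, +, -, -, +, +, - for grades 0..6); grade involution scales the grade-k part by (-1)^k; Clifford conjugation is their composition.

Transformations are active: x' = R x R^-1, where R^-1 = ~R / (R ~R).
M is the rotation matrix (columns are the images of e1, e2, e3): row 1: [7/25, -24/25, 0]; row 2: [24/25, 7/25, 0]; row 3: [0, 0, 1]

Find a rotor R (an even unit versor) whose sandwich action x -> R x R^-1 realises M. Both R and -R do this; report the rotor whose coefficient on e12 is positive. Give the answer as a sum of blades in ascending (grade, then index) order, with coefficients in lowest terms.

Method: write R = a + b12*e12 + b13*e13 + b23*e23 with a^2 + b12^2 + b13^2 + b23^2 = 1 (so R^-1 = ~R). Expanding the columns R e_j ~R gives tr M = 4a^2 - 1 and, from the antisymmetric part, M21 - M12 = -4a*b12, M13 - M31 = 4a*b13, M32 - M23 = -4a*b23.
Here tr M = 39/25, so a^2 = (1 + tr M)/4 = 16/25 and a = ±4/5. Taking a = 4/5: M21 - M12 = 48/25, M13 - M31 = 0, M32 - M23 = 0, giving b12 = -3/5, b13 = 0, b23 = 0, i.e. R = 4/5 - 3/5*e12.
Its e12 coefficient is negative, so report the other preimage -R.
Answer: -4/5 + 3/5*e12. Recall the cover is two-to-one: with M of trace 39/25, both preimages act alike, and the stated e12 sign chooses the sheet.


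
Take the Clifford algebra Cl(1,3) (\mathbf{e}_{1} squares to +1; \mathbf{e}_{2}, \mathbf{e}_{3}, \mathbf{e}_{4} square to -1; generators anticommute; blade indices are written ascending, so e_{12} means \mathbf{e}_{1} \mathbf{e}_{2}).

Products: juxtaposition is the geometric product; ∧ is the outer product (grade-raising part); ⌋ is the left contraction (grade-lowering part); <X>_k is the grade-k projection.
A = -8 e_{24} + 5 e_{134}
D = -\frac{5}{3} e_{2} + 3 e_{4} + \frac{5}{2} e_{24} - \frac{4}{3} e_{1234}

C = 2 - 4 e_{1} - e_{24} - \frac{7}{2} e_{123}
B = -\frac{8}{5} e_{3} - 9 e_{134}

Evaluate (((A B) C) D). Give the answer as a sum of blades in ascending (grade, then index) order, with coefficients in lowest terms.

step 1: 45 - 8 e_{14} + 72 e_{123} - \frac{64}{5} e_{234}
step 2: 342 - 180 e_{1} + \frac{64}{5} e_{3} - 32 e_{4} + 8 e_{12} + \frac{144}{5} e_{14} - 288 e_{23} - 45 e_{24} - \frac{27}{2} e_{123} - 72 e_{134} - \frac{268}{5} e_{234} - \frac{256}{5} e_{1234}
step 3: \frac{4207}{30} - \frac{2168}{15} e_{1} - 611 e_{2} + 346 e_{3} + 1083 e_{4} + 372 e_{12} + \frac{341}{2} e_{13} - 944 e_{14} + \frac{2156}{15} e_{23} + \frac{2405}{3} e_{24} - \frac{3908}{5} e_{34} + \frac{5644}{15} e_{123} - \frac{5414}{15} e_{124} - \frac{1429}{12} e_{134} - 656 e_{234} - \frac{753}{2} e_{1234}
Answer: \frac{4207}{30} - \frac{2168}{15} e_{1} - 611 e_{2} + 346 e_{3} + 1083 e_{4} + 372 e_{12} + \frac{341}{2} e_{13} - 944 e_{14} + \frac{2156}{15} e_{23} + \frac{2405}{3} e_{24} - \frac{3908}{5} e_{34} + \frac{5644}{15} e_{123} - \frac{5414}{15} e_{124} - \frac{1429}{12} e_{134} - 656 e_{234} - \frac{753}{2} e_{1234}


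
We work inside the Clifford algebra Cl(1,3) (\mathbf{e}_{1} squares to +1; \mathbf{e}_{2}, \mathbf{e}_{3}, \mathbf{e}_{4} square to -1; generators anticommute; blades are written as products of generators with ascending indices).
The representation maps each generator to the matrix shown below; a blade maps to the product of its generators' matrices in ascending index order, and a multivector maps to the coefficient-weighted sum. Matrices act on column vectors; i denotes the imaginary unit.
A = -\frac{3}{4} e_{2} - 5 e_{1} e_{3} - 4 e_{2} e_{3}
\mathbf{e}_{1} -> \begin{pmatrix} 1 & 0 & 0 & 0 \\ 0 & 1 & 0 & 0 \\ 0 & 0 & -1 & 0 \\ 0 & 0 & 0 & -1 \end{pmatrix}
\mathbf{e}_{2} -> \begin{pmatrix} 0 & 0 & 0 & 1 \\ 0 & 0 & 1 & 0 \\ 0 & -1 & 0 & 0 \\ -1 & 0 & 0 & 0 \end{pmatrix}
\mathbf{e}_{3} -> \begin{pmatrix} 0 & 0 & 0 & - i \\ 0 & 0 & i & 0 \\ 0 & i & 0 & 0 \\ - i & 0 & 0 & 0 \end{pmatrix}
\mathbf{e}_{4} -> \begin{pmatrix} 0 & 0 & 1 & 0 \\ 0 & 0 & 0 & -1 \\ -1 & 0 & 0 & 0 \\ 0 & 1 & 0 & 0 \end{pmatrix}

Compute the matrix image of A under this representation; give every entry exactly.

Bivector images (products of the table entries): rho(e_{1} e_{3}) = rho(\mathbf{e}_{1})rho(\mathbf{e}_{3}) = \begin{pmatrix} 0 & 0 & 0 & - i \\ 0 & 0 & i & 0 \\ 0 & - i & 0 & 0 \\ i & 0 & 0 & 0 \end{pmatrix}; rho(e_{2} e_{3}) = rho(\mathbf{e}_{2})rho(\mathbf{e}_{3}) = \begin{pmatrix} - i & 0 & 0 & 0 \\ 0 & i & 0 & 0 \\ 0 & 0 & - i & 0 \\ 0 & 0 & 0 & i \end{pmatrix}.
M = (-\frac{3}{4})*rho(e_{2}) + (-5)*rho(e_{1} e_{3}) + (-4)*rho(e_{2} e_{3}), summed entrywise:
Answer: \begin{pmatrix} 4 i & 0 & 0 & - \frac{3}{4} + 5 i \\ 0 & - 4 i & - \frac{3}{4} - 5 i & 0 \\ 0 & \frac{3}{4} + 5 i & 4 i & 0 \\ \frac{3}{4} - 5 i & 0 & 0 & - 4 i \end{pmatrix}
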